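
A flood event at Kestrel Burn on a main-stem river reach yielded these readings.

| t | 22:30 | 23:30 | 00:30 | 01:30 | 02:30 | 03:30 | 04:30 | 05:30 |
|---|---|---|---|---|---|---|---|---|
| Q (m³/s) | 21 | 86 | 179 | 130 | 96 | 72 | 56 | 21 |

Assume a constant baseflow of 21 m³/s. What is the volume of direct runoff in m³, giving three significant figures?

Direct-runoff ordinates (Q − Q_b): 0.0, 65.0, 158.0, 109.0, 75.0, 51.0, 35.0, 0.0 m³/s.
ΣQ_DR = 493.0 m³/s.
With Δt = 1 h = 3600 s, V = ΣQ_DR · Δt = 493.0 × 3600 = 1.77 × 10^6 m³.

V ≈ 1.77 × 10^6 m³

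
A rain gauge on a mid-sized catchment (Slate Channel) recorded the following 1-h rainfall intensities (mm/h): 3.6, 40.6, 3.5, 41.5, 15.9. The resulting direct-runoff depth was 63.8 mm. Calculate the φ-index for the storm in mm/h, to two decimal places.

φ ≈ 11.40 mm/h

Only the 3 blocks with intensity above φ contribute runoff: 40.6, 41.5, 15.9 mm/h.
Σ(I−φ)·Δt = d  ⇒  (40.6+41.5+15.9 − 3φ)·1 = 63.8
φ = (98.00 − 63.8/1) / 3 = 11.40 mm/h.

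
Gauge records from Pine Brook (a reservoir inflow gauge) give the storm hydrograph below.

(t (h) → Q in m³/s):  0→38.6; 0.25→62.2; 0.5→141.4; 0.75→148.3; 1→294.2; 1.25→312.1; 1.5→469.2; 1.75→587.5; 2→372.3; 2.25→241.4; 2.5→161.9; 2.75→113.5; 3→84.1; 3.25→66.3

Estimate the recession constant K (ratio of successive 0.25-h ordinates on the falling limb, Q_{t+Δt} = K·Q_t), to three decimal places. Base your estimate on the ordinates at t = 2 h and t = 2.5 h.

Using the recession-limb readings at t = 2 h and t = 2.5 h: Q falls from 372.3 to 161.9 m³/s over 2 intervals.
K = (Q₂/Q₁)^(1/2) = (161.9/372.3)^(1/2) = 0.659.

K ≈ 0.659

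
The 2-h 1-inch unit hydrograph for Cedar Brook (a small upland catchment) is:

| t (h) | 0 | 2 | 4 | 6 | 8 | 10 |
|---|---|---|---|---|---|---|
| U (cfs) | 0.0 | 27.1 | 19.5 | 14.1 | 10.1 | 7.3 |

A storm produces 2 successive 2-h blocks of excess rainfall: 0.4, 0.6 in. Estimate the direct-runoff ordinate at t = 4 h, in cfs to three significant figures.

By discrete convolution, Q_j = Σ (P_i / 1 in) · U_{j−i}.
At t = 4 h (j=2): Q = (0.4/1)·19.5 + (0.6/1)·27.1 = 24.1 cfs.

Q ≈ 24.1 cfs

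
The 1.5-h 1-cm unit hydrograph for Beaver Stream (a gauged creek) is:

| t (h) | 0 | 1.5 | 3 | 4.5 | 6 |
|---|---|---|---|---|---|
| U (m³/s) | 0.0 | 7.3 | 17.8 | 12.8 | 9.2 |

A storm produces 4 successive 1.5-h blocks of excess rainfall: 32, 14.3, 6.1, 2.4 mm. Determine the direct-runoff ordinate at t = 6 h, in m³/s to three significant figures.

By discrete convolution, Q_j = Σ (P_i / 10 mm) · U_{j−i}.
At t = 6 h (j=4): Q = (32/10)·9.2 + (14.3/10)·12.8 + (6.1/10)·17.8 + (2.4/10)·7.3 = 60.4 m³/s.

Q ≈ 60.4 m³/s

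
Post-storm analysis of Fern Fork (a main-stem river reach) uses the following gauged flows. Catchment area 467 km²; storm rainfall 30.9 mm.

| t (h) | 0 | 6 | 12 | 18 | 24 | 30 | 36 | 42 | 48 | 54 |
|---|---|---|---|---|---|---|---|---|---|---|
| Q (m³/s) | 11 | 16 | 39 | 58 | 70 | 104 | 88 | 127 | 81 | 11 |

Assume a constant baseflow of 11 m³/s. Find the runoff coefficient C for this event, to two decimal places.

C ≈ 0.74

ΣQ_DR = 495.0 m³/s; V = ΣQ_DR·Δt = 1.069 × 10^7 m³.
Runoff depth d = V / A = 22.90 mm.
C = d / P = 22.90 / 30.9 = 0.74.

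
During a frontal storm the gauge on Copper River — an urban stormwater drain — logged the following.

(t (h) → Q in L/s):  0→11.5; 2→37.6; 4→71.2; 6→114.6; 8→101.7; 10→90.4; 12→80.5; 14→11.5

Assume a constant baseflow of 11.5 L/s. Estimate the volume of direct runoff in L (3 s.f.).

V ≈ 3.07 × 10^6 L

Direct-runoff ordinates (Q − Q_b): 0.0, 26.1, 59.7, 103.1, 90.2, 78.9, 69.0, 0.0 L/s.
ΣQ_DR = 427.0 L/s.
With Δt = 2 h = 7200 s, V = ΣQ_DR · Δt = 427.0 × 7200 = 3.07 × 10^6 L.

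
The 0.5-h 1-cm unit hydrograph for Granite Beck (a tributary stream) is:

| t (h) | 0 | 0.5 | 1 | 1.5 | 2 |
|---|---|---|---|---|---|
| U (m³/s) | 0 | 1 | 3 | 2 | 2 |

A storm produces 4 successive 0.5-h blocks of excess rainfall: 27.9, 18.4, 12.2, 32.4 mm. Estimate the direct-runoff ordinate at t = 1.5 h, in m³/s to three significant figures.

By discrete convolution, Q_j = Σ (P_i / 10 mm) · U_{j−i}.
At t = 1.5 h (j=3): Q = (27.9/10)·2 + (18.4/10)·3 + (12.2/10)·1 + (32.4/10)·0 = 12.3 m³/s.

Q ≈ 12.3 m³/s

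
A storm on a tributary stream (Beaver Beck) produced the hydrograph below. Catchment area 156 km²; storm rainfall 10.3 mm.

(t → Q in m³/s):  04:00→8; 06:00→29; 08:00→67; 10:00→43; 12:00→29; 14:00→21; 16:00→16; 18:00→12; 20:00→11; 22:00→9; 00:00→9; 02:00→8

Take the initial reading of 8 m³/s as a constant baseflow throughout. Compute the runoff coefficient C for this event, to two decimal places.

ΣQ_DR = 166.0 m³/s; V = ΣQ_DR·Δt = 1.195 × 10^6 m³.
Runoff depth d = V / A = 7.662 mm.
C = d / P = 7.662 / 10.3 = 0.74.

C ≈ 0.74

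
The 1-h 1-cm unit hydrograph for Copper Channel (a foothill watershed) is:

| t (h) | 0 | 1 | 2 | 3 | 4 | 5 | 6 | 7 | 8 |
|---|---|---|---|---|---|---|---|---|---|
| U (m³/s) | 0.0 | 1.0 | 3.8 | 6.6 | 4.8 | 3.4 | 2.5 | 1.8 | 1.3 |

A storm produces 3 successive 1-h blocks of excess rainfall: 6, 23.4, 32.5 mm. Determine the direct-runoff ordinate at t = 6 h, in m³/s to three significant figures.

Q ≈ 25.1 m³/s

By discrete convolution, Q_j = Σ (P_i / 10 mm) · U_{j−i}.
At t = 6 h (j=6): Q = (6/10)·2.5 + (23.4/10)·3.4 + (32.5/10)·4.8 = 25.1 m³/s.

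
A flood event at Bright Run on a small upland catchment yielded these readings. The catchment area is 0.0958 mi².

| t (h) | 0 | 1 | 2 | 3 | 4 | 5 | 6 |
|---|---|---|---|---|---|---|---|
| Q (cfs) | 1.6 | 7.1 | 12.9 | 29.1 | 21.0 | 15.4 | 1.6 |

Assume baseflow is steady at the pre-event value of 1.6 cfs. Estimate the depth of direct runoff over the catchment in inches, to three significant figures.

Direct runoff: 0.0, 5.5, 11.3, 27.5, 19.4, 13.8, 0.0 cfs; ΣQ_DR = 77.50 cfs.
V = ΣQ_DR · Δt = 77.50 × 3600 s = 2.790 × 10^5 ft³.
Over A = 0.0958 mi², depth = V / A = 1.25 in.

d ≈ 1.25 in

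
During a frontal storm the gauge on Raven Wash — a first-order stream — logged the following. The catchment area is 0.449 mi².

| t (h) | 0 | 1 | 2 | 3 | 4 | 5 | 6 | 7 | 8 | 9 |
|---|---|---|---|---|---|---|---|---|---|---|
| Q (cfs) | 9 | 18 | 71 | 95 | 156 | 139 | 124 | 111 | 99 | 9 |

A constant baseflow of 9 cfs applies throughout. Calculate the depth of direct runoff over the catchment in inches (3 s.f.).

d ≈ 2.56 in

Direct runoff: 0.0, 9.0, 62.0, 86.0, 147.0, 130.0, 115.0, 102.0, 90.0, 0.0 cfs; ΣQ_DR = 741.0 cfs.
V = ΣQ_DR · Δt = 741.0 × 3600 s = 2.668 × 10^6 ft³.
Over A = 0.449 mi², depth = V / A = 2.56 in.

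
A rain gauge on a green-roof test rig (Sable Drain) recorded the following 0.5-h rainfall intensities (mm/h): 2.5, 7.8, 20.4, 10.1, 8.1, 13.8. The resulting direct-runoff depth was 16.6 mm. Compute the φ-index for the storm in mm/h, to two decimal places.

φ ≈ 5.40 mm/h

Only the 5 blocks with intensity above φ contribute runoff: 7.8, 20.4, 10.1, 8.1, 13.8 mm/h.
Σ(I−φ)·Δt = d  ⇒  (7.8+20.4+10.1+8.1+13.8 − 5φ)·0.5 = 16.6
φ = (60.20 − 16.6/0.5) / 5 = 5.40 mm/h.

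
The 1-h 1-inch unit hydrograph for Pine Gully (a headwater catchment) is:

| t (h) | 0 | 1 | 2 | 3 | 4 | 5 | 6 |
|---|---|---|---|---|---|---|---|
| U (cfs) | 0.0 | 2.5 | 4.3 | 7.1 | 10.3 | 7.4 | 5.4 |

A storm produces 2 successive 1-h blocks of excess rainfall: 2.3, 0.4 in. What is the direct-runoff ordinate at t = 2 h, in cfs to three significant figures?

By discrete convolution, Q_j = Σ (P_i / 1 in) · U_{j−i}.
At t = 2 h (j=2): Q = (2.3/1)·4.3 + (0.4/1)·2.5 = 10.9 cfs.

Q ≈ 10.9 cfs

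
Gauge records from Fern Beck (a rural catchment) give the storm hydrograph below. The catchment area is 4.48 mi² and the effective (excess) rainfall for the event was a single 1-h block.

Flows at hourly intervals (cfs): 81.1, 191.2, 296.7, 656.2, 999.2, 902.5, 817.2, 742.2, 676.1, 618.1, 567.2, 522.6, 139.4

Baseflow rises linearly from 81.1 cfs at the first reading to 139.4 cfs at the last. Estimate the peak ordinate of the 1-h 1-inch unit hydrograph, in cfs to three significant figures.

U_p ≈ 450 cfs

Direct runoff: 0.00, 105.24, 205.88, 560.52, 898.67, 797.11, 706.95, 627.09, 556.13, 493.27, 437.52, 388.06, 0.00 cfs; ΣQ_DR = 5776 cfs, peak = 898.67 cfs.
Runoff depth d = ΣQ_DR·Δt / A = 5776 × 3600 / (4.48 mi²) = 1.998 in.
The 1-inch UH is the DRH scaled by (1 in)/d, so U_p = 898.67 × 1/1.998 = 450 cfs.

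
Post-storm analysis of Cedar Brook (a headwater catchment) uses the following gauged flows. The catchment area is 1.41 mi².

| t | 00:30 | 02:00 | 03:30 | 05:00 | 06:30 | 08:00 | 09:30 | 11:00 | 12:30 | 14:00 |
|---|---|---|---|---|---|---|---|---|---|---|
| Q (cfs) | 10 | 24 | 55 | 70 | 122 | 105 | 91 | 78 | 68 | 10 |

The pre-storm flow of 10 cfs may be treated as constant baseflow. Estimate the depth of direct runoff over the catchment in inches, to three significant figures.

Direct runoff: 0.0, 14.0, 45.0, 60.0, 112.0, 95.0, 81.0, 68.0, 58.0, 0.0 cfs; ΣQ_DR = 533.0 cfs.
V = ΣQ_DR · Δt = 533.0 × 5400 s = 2.878 × 10^6 ft³.
Over A = 1.41 mi², depth = V / A = 0.879 in.

d ≈ 0.879 in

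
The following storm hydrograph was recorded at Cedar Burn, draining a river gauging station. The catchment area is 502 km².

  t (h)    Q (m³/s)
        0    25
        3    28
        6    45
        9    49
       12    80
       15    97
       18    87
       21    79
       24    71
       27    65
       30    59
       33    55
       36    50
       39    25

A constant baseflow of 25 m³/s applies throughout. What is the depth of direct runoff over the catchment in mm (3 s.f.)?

Direct runoff: 0.0, 3.0, 20.0, 24.0, 55.0, 72.0, 62.0, 54.0, 46.0, 40.0, 34.0, 30.0, 25.0, 0.0 m³/s; ΣQ_DR = 465.0 m³/s.
V = ΣQ_DR · Δt = 465.0 × 10800 s = 5.022 × 10^6 m³.
Over A = 502 km², depth = V / A = 10.0 mm.

d ≈ 10.0 mm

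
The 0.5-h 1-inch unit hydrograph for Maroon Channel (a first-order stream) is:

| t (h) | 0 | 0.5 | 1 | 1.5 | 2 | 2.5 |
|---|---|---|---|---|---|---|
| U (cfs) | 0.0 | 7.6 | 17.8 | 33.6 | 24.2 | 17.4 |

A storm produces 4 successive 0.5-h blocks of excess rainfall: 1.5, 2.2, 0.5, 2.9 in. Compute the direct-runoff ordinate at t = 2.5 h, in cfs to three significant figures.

By discrete convolution, Q_j = Σ (P_i / 1 in) · U_{j−i}.
At t = 2.5 h (j=5): Q = (1.5/1)·17.4 + (2.2/1)·24.2 + (0.5/1)·33.6 + (2.9/1)·17.8 = 148 cfs.

Q ≈ 148 cfs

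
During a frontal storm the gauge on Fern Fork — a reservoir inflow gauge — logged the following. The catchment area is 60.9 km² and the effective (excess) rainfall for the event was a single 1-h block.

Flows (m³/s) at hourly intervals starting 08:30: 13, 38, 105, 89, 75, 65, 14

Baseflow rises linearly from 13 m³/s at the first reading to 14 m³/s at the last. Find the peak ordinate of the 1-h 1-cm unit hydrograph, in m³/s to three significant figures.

Direct runoff: 0.00, 24.83, 91.67, 75.50, 61.33, 51.17, 0.00 m³/s; ΣQ_DR = 304.5 m³/s, peak = 91.67 m³/s.
Runoff depth d = ΣQ_DR·Δt / A = 304.5 × 3600 / (60.9 km²) = 18.00 mm.
The 1-cm UH is the DRH scaled by (10 mm)/d, so U_p = 91.67 × 10/18.00 = 50.9 m³/s.

U_p ≈ 50.9 m³/s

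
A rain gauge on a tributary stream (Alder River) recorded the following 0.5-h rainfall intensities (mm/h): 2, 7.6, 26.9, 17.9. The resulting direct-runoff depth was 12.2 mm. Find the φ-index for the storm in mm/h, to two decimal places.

Only the 2 blocks with intensity above φ contribute runoff: 26.9, 17.9 mm/h.
Σ(I−φ)·Δt = d  ⇒  (26.9+17.9 − 2φ)·0.5 = 12.2
φ = (44.80 − 12.2/0.5) / 2 = 10.20 mm/h.

φ ≈ 10.20 mm/h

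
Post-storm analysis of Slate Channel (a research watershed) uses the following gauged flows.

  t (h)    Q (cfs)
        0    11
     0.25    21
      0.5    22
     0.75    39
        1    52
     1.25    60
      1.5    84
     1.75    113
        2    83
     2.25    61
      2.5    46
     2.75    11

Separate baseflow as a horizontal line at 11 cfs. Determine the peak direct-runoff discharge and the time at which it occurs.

Subtracting baseflow gives direct-runoff ordinates: 0.0, 10.0, 11.0, 28.0, 41.0, 49.0, 73.0, 102.0, 72.0, 50.0, 35.0, 0.0 cfs.
The maximum is 102.0 cfs, occurring at the reading for t = 1.75 h.

Q_p = 102.0 cfs at t = 1.75 h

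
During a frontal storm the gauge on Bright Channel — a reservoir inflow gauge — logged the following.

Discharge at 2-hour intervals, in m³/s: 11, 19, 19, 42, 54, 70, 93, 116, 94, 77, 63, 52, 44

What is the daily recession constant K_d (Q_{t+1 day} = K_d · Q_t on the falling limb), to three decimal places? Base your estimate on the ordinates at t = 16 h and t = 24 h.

Between t = 16 h and t = 24 h the flow falls from 94 to 44 m³/s over 4×2 h = 8 h.
Per-interval ratio K = (44/94)^(1/4) = 0.8271; K_d = K^(24/2) = 0.103.

K_d ≈ 0.103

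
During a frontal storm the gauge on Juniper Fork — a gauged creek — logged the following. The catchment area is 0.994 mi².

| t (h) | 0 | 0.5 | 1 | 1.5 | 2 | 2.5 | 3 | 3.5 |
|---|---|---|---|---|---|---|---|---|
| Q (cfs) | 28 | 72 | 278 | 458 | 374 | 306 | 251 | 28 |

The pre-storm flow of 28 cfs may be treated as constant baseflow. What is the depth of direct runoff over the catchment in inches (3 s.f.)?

Direct runoff: 0.0, 44.0, 250.0, 430.0, 346.0, 278.0, 223.0, 0.0 cfs; ΣQ_DR = 1571 cfs.
V = ΣQ_DR · Δt = 1571 × 1800 s = 2.828 × 10^6 ft³.
Over A = 0.994 mi², depth = V / A = 1.22 in.

d ≈ 1.22 in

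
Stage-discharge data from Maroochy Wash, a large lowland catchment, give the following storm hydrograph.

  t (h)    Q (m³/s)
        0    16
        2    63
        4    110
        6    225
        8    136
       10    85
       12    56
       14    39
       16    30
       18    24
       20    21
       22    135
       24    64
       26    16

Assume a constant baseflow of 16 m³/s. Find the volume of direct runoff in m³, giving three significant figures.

Direct-runoff ordinates (Q − Q_b): 0.0, 47.0, 94.0, 209.0, 120.0, 69.0, 40.0, 23.0, 14.0, 8.0, 5.0, 119.0, 48.0, 0.0 m³/s.
ΣQ_DR = 796.0 m³/s.
With Δt = 2 h = 7200 s, V = ΣQ_DR · Δt = 796.0 × 7200 = 5.73 × 10^6 m³.

V ≈ 5.73 × 10^6 m³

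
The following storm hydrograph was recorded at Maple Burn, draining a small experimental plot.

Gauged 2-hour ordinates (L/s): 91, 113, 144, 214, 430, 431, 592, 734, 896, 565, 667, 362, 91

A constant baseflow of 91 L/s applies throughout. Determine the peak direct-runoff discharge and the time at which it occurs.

Subtracting baseflow gives direct-runoff ordinates: 0.0, 22.0, 53.0, 123.0, 339.0, 340.0, 501.0, 643.0, 805.0, 474.0, 576.0, 271.0, 0.0 L/s.
The maximum is 805.0 L/s, occurring at the reading for t = 16 h.

Q_p = 805.0 L/s at t = 16 h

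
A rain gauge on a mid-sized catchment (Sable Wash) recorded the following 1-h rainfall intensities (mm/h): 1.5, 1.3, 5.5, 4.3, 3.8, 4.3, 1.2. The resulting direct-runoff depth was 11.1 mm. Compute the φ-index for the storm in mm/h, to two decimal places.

φ ≈ 1.70 mm/h

Only the 4 blocks with intensity above φ contribute runoff: 5.5, 4.3, 3.8, 4.3 mm/h.
Σ(I−φ)·Δt = d  ⇒  (5.5+4.3+3.8+4.3 − 4φ)·1 = 11.1
φ = (17.90 − 11.1/1) / 4 = 1.70 mm/h.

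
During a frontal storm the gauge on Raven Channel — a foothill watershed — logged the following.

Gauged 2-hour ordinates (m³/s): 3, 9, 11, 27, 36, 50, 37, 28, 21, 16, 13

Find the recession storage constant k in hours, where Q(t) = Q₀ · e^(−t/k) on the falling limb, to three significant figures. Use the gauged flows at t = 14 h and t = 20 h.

On the falling limb, Q drops from 28 to 13 m³/s between t = 14 h and t = 20 h (Δt = 6 h).
k = −Δt / ln(Q₂/Q₁) = −6 / ln(13/28) = 7.82 h.

k ≈ 7.82 h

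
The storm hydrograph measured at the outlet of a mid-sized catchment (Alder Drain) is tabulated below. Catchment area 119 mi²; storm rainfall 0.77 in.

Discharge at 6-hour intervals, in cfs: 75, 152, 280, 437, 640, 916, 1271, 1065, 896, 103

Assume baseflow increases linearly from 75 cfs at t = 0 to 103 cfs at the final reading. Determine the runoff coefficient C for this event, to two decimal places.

ΣQ_DR = 4945 cfs; V = ΣQ_DR·Δt = 1.068 × 10^8 ft³.
Runoff depth d = V / A = 0.3864 in.
C = d / P = 0.3864 / 0.77 = 0.50.

C ≈ 0.50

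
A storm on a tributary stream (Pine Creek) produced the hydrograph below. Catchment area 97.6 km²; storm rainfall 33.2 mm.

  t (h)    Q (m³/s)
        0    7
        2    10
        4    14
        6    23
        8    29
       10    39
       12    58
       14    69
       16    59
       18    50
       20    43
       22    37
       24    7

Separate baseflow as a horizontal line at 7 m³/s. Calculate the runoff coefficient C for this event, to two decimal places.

C ≈ 0.79

ΣQ_DR = 354.0 m³/s; V = ΣQ_DR·Δt = 2.549 × 10^6 m³.
Runoff depth d = V / A = 26.11 mm.
C = d / P = 26.11 / 33.2 = 0.79.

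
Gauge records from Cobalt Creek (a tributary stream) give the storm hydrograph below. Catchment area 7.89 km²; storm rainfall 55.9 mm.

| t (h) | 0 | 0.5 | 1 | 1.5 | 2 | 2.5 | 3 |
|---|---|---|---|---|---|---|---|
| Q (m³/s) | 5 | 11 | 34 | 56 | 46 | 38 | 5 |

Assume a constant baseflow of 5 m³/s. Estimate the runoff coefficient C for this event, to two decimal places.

C ≈ 0.65

ΣQ_DR = 160.0 m³/s; V = ΣQ_DR·Δt = 2.880 × 10^5 m³.
Runoff depth d = V / A = 36.50 mm.
C = d / P = 36.50 / 55.9 = 0.65.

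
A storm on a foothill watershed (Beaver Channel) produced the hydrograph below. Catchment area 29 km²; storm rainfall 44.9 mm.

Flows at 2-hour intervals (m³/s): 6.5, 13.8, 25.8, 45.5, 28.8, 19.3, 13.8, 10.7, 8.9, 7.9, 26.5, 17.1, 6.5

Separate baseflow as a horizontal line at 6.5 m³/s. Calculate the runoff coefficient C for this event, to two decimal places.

C ≈ 0.81

ΣQ_DR = 146.6 m³/s; V = ΣQ_DR·Δt = 1.056 × 10^6 m³.
Runoff depth d = V / A = 36.40 mm.
C = d / P = 36.40 / 44.9 = 0.81.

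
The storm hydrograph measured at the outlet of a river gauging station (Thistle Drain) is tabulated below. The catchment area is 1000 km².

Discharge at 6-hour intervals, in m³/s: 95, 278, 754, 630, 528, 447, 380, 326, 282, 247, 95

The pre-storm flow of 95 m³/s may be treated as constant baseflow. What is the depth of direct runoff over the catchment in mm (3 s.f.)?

d ≈ 65.2 mm

Direct runoff: 0.0, 183.0, 659.0, 535.0, 433.0, 352.0, 285.0, 231.0, 187.0, 152.0, 0.0 m³/s; ΣQ_DR = 3017 m³/s.
V = ΣQ_DR · Δt = 3017 × 21600 s = 6.517 × 10^7 m³.
Over A = 1000 km², depth = V / A = 65.2 mm.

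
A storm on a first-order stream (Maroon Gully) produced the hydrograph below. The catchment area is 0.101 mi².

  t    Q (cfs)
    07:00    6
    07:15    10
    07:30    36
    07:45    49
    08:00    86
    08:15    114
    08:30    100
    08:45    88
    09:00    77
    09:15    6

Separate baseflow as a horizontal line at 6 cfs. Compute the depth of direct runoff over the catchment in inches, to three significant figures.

Direct runoff: 0.0, 4.0, 30.0, 43.0, 80.0, 108.0, 94.0, 82.0, 71.0, 0.0 cfs; ΣQ_DR = 512.0 cfs.
V = ΣQ_DR · Δt = 512.0 × 900 s = 4.608 × 10^5 ft³.
Over A = 0.101 mi², depth = V / A = 1.96 in.

d ≈ 1.96 in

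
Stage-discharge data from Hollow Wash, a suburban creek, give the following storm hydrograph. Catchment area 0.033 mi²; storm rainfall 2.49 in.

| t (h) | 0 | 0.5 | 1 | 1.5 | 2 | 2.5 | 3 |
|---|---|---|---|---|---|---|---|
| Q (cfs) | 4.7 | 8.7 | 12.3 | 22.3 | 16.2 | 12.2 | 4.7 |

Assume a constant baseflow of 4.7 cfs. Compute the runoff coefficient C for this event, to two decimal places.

ΣQ_DR = 48.20 cfs; V = ΣQ_DR·Δt = 86760 ft³.
Runoff depth d = V / A = 1.132 in.
C = d / P = 1.132 / 2.49 = 0.45.

C ≈ 0.45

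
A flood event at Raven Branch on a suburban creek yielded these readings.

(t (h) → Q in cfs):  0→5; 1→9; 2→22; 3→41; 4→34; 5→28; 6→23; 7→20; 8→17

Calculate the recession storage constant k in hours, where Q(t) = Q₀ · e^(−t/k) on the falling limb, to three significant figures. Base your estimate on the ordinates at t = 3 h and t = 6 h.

k ≈ 5.19 h

On the falling limb, Q drops from 41 to 23 cfs between t = 3 h and t = 6 h (Δt = 3 h).
k = −Δt / ln(Q₂/Q₁) = −3 / ln(23/41) = 5.19 h.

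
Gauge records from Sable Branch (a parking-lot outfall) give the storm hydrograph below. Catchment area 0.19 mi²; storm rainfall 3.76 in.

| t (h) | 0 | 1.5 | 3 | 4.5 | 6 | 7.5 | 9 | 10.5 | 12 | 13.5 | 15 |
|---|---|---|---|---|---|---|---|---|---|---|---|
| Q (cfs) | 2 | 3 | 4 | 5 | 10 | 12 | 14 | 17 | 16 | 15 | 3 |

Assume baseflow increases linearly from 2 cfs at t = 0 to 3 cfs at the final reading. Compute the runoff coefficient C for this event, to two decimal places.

ΣQ_DR = 73.50 cfs; V = ΣQ_DR·Δt = 3.969 × 10^5 ft³.
Runoff depth d = V / A = 0.8992 in.
C = d / P = 0.8992 / 3.76 = 0.24.

C ≈ 0.24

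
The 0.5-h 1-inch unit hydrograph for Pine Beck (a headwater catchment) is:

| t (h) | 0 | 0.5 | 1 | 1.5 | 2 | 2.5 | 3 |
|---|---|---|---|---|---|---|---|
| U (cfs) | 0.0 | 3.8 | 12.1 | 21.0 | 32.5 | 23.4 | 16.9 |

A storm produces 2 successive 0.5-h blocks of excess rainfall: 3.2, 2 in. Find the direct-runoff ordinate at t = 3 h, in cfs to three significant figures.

Q ≈ 101 cfs

By discrete convolution, Q_j = Σ (P_i / 1 in) · U_{j−i}.
At t = 3 h (j=6): Q = (3.2/1)·16.9 + (2/1)·23.4 = 101 cfs.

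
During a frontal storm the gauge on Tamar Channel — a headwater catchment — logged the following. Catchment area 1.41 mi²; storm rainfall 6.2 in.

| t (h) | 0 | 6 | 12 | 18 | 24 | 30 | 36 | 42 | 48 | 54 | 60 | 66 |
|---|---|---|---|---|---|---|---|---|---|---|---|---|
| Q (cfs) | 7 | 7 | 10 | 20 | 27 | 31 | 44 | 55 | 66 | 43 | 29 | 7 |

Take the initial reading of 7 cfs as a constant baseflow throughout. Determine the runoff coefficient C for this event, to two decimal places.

C ≈ 0.28

ΣQ_DR = 262.0 cfs; V = ΣQ_DR·Δt = 5.659 × 10^6 ft³.
Runoff depth d = V / A = 1.728 in.
C = d / P = 1.728 / 6.2 = 0.28.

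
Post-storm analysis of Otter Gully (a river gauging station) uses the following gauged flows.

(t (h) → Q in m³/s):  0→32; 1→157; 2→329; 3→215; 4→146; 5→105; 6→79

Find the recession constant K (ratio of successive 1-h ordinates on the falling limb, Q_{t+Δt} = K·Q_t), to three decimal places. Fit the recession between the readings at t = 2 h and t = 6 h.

K ≈ 0.700

Using the recession-limb readings at t = 2 h and t = 6 h: Q falls from 329 to 79 m³/s over 4 intervals.
K = (Q₂/Q₁)^(1/4) = (79/329)^(1/4) = 0.700.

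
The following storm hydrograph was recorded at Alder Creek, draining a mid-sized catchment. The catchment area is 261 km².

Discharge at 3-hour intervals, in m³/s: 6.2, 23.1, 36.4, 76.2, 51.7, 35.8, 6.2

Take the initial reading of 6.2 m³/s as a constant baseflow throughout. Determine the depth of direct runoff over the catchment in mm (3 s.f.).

Direct runoff: 0.0, 16.9, 30.2, 70.0, 45.5, 29.6, 0.0 m³/s; ΣQ_DR = 192.2 m³/s.
V = ΣQ_DR · Δt = 192.2 × 10800 s = 2.076 × 10^6 m³.
Over A = 261 km², depth = V / A = 7.95 mm.

d ≈ 7.95 mm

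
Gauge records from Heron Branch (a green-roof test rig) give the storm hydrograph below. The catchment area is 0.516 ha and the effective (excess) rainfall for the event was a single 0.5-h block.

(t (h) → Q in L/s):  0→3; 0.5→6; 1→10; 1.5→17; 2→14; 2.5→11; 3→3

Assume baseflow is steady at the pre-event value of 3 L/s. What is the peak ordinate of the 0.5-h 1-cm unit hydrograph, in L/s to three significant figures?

Direct runoff: 0.0, 3.0, 7.0, 14.0, 11.0, 8.0, 0.0 L/s; ΣQ_DR = 43.00 L/s, peak = 14.0 L/s.
Runoff depth d = ΣQ_DR·Δt / A = 43.00 × 1800 / (0.516 ha) = 15.00 mm.
The 1-cm UH is the DRH scaled by (10 mm)/d, so U_p = 14.0 × 10/15.00 = 9.33 L/s.

U_p ≈ 9.33 L/s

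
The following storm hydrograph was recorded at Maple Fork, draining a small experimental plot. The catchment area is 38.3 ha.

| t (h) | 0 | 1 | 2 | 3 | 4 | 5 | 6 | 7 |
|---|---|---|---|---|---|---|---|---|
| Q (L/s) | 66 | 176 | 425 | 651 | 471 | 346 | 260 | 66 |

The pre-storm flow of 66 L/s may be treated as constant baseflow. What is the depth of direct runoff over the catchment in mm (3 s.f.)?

d ≈ 18.2 mm

Direct runoff: 0.0, 110.0, 359.0, 585.0, 405.0, 280.0, 194.0, 0.0 L/s; ΣQ_DR = 1933 L/s.
V = ΣQ_DR · Δt = 1933 × 3600 s = 6.959 × 10^6 L.
Over A = 38.3 ha, depth = V / A = 18.2 mm.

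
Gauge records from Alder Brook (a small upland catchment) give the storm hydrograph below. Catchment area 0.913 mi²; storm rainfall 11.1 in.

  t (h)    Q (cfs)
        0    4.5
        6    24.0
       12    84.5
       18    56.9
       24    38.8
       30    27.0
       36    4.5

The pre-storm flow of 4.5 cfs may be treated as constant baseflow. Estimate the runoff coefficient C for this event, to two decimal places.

C ≈ 0.19

ΣQ_DR = 208.7 cfs; V = ΣQ_DR·Δt = 4.508 × 10^6 ft³.
Runoff depth d = V / A = 2.125 in.
C = d / P = 2.125 / 11.1 = 0.19.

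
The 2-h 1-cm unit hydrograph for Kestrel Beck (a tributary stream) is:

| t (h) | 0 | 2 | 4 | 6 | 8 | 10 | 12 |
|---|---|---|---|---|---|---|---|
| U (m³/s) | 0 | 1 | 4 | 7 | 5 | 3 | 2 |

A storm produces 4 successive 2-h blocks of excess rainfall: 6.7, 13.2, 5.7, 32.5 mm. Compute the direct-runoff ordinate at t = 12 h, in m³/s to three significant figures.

By discrete convolution, Q_j = Σ (P_i / 10 mm) · U_{j−i}.
At t = 12 h (j=6): Q = (6.7/10)·2 + (13.2/10)·3 + (5.7/10)·5 + (32.5/10)·7 = 30.9 m³/s.

Q ≈ 30.9 m³/s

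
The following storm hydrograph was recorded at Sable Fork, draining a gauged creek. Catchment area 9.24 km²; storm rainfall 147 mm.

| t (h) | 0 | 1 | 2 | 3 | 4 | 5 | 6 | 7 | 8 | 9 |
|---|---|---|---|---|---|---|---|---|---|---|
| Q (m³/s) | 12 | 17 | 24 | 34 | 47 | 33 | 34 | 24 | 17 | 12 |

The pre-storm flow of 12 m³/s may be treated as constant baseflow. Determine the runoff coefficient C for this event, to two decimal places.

C ≈ 0.36

ΣQ_DR = 134.0 m³/s; V = ΣQ_DR·Δt = 4.824 × 10^5 m³.
Runoff depth d = V / A = 52.21 mm.
C = d / P = 52.21 / 147 = 0.36.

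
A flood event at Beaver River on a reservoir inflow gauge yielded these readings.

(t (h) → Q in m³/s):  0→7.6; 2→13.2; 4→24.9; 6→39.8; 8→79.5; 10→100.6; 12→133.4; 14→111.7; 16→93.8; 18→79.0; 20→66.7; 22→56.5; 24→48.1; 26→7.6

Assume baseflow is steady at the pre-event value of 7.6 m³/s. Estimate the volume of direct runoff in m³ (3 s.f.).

V ≈ 5.44 × 10^6 m³

Direct-runoff ordinates (Q − Q_b): 0.0, 5.6, 17.3, 32.2, 71.9, 93.0, 125.8, 104.1, 86.2, 71.4, 59.1, 48.9, 40.5, 0.0 m³/s.
ΣQ_DR = 756.0 m³/s.
With Δt = 2 h = 7200 s, V = ΣQ_DR · Δt = 756.0 × 7200 = 5.44 × 10^6 m³.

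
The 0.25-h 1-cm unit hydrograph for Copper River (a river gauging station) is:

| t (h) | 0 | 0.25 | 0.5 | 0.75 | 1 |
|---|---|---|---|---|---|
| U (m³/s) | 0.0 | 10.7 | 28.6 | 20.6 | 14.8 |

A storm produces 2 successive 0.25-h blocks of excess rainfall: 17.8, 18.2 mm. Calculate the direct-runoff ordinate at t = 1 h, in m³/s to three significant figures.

Q ≈ 63.8 m³/s

By discrete convolution, Q_j = Σ (P_i / 10 mm) · U_{j−i}.
At t = 1 h (j=4): Q = (17.8/10)·14.8 + (18.2/10)·20.6 = 63.8 m³/s.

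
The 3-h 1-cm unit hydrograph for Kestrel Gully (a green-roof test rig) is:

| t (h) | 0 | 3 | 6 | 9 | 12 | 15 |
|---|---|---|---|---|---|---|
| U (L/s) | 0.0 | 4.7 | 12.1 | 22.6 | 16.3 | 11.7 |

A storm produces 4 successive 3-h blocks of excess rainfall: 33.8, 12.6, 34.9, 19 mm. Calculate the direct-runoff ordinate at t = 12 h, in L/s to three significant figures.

By discrete convolution, Q_j = Σ (P_i / 10 mm) · U_{j−i}.
At t = 12 h (j=4): Q = (33.8/10)·16.3 + (12.6/10)·22.6 + (34.9/10)·12.1 + (19/10)·4.7 = 135 L/s.

Q ≈ 135 L/s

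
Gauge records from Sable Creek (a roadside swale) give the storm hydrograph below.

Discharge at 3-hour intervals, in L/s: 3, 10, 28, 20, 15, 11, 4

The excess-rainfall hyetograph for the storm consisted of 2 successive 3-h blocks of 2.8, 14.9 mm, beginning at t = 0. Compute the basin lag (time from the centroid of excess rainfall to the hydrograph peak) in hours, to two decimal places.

Centroid of excess rainfall: t_c = Σ P_i·t̄_i / ΣP_i = 4.0254 h (block centres at 1.5, 4.5 h).
Hydrograph peak occurs at t = 6 h, so basin lag t_L = 6 − 4.0254 = 1.97 h.

t_L ≈ 1.97 h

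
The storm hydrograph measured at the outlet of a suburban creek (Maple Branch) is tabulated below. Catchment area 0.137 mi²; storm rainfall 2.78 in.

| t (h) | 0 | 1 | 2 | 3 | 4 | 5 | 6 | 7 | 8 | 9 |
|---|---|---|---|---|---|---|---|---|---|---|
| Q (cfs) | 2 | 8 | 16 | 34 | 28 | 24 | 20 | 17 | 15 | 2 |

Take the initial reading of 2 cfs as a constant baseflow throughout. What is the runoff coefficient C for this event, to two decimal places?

ΣQ_DR = 146.0 cfs; V = ΣQ_DR·Δt = 5.256 × 10^5 ft³.
Runoff depth d = V / A = 1.651 in.
C = d / P = 1.651 / 2.78 = 0.59.

C ≈ 0.59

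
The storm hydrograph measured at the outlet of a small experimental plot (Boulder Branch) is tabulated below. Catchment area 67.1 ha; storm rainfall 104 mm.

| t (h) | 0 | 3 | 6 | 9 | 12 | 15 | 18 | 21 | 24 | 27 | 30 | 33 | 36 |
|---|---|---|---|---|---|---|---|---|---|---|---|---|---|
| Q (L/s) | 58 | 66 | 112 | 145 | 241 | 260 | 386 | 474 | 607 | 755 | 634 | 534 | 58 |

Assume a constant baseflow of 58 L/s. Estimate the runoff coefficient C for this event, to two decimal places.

C ≈ 0.55

ΣQ_DR = 3576 L/s; V = ΣQ_DR·Δt = 3.862 × 10^7 L.
Runoff depth d = V / A = 57.56 mm.
C = d / P = 57.56 / 104 = 0.55.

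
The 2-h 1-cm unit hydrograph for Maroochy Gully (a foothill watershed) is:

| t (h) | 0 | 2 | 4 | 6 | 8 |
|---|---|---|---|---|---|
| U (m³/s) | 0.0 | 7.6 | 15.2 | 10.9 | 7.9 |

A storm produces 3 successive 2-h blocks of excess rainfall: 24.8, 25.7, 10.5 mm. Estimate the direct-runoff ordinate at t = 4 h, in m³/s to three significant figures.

By discrete convolution, Q_j = Σ (P_i / 10 mm) · U_{j−i}.
At t = 4 h (j=2): Q = (24.8/10)·15.2 + (25.7/10)·7.6 + (10.5/10)·0.0 = 57.2 m³/s.

Q ≈ 57.2 m³/s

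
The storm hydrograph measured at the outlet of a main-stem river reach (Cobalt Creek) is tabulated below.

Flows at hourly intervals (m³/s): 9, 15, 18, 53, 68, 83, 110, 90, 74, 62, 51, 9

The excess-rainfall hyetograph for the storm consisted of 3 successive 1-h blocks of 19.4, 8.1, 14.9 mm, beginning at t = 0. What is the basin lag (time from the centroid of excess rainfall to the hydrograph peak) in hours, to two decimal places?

Centroid of excess rainfall: t_c = Σ P_i·t̄_i / ΣP_i = 1.3939 h (block centres at 0.5, 1.5, 2.5 h).
Hydrograph peak occurs at t = 6 h, so basin lag t_L = 6 − 1.3939 = 4.61 h.

t_L ≈ 4.61 h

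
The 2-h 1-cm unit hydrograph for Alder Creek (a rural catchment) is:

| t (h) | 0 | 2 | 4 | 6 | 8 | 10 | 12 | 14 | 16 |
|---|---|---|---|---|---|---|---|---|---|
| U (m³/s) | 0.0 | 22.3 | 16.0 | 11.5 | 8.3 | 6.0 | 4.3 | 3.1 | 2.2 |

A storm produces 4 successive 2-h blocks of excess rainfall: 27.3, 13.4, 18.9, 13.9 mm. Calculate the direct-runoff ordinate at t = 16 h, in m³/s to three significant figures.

Q ≈ 26.6 m³/s

By discrete convolution, Q_j = Σ (P_i / 10 mm) · U_{j−i}.
At t = 16 h (j=8): Q = (27.3/10)·2.2 + (13.4/10)·3.1 + (18.9/10)·4.3 + (13.9/10)·6.0 = 26.6 m³/s.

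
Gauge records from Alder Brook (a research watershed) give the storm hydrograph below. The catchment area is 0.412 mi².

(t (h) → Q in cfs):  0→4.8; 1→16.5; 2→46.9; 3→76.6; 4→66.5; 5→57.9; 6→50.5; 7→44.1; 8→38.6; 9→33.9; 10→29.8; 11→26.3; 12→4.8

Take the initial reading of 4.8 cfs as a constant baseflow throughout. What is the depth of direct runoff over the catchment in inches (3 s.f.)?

Direct runoff: 0.0, 11.7, 42.1, 71.8, 61.7, 53.1, 45.7, 39.3, 33.8, 29.1, 25.0, 21.5, 0.0 cfs; ΣQ_DR = 434.8 cfs.
V = ΣQ_DR · Δt = 434.8 × 3600 s = 1.565 × 10^6 ft³.
Over A = 0.412 mi², depth = V / A = 1.64 in.

d ≈ 1.64 in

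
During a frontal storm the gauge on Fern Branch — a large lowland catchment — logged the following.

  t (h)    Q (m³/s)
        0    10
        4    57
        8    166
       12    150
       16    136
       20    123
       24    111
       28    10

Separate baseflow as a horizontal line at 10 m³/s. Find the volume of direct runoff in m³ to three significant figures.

V ≈ 9.84 × 10^6 m³

Direct-runoff ordinates (Q − Q_b): 0.0, 47.0, 156.0, 140.0, 126.0, 113.0, 101.0, 0.0 m³/s.
ΣQ_DR = 683.0 m³/s.
With Δt = 4 h = 14400 s, V = ΣQ_DR · Δt = 683.0 × 14400 = 9.84 × 10^6 m³.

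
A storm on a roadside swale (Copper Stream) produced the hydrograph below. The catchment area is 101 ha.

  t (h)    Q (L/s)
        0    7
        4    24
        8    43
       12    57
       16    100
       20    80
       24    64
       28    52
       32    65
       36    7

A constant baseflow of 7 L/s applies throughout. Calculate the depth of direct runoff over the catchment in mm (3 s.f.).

Direct runoff: 0.0, 17.0, 36.0, 50.0, 93.0, 73.0, 57.0, 45.0, 58.0, 0.0 L/s; ΣQ_DR = 429.0 L/s.
V = ΣQ_DR · Δt = 429.0 × 14400 s = 6.178 × 10^6 L.
Over A = 101 ha, depth = V / A = 6.12 mm.

d ≈ 6.12 mm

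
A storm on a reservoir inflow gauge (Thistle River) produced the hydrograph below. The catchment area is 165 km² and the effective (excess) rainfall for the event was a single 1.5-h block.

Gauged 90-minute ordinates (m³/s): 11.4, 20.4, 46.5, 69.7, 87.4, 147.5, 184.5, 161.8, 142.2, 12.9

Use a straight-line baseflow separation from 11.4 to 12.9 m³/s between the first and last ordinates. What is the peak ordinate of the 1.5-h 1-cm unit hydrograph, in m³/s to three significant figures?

U_p ≈ 68.9 m³/s

Direct runoff: 0.00, 8.83, 34.77, 57.80, 75.33, 135.27, 172.10, 149.23, 129.47, 0.00 m³/s; ΣQ_DR = 762.8 m³/s, peak = 172.10 m³/s.
Runoff depth d = ΣQ_DR·Δt / A = 762.8 × 5400 / (165 km²) = 24.96 mm.
The 1-cm UH is the DRH scaled by (10 mm)/d, so U_p = 172.10 × 10/24.96 = 68.9 m³/s.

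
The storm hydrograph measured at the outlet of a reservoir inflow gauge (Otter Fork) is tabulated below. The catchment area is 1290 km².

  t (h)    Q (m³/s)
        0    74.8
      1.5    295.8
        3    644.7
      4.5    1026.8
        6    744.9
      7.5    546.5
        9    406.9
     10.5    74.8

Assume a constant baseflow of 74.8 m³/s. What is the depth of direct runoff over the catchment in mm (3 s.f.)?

Direct runoff: 0.0, 221.0, 569.9, 952.0, 670.1, 471.7, 332.1, 0.0 m³/s; ΣQ_DR = 3217 m³/s.
V = ΣQ_DR · Δt = 3217 × 5400 s = 1.737 × 10^7 m³.
Over A = 1290 km², depth = V / A = 13.5 mm.

d ≈ 13.5 mm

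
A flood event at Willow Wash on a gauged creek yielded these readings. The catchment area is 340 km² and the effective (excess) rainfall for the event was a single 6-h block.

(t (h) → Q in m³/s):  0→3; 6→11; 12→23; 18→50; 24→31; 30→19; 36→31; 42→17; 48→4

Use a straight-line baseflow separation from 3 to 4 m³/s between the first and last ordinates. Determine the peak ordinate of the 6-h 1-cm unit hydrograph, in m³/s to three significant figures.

Direct runoff: 0.00, 7.88, 19.75, 46.62, 27.50, 15.38, 27.25, 13.12, 0.00 m³/s; ΣQ_DR = 157.5 m³/s, peak = 46.62 m³/s.
Runoff depth d = ΣQ_DR·Δt / A = 157.5 × 21600 / (340 km²) = 10.01 mm.
The 1-cm UH is the DRH scaled by (10 mm)/d, so U_p = 46.62 × 10/10.01 = 46.6 m³/s.

U_p ≈ 46.6 m³/s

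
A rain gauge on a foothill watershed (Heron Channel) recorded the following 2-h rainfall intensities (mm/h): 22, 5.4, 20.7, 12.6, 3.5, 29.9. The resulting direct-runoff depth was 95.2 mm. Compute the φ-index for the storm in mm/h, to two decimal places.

Only the 4 blocks with intensity above φ contribute runoff: 22, 20.7, 12.6, 29.9 mm/h.
Σ(I−φ)·Δt = d  ⇒  (22+20.7+12.6+29.9 − 4φ)·2 = 95.2
φ = (85.20 − 95.2/2) / 4 = 9.40 mm/h.

φ ≈ 9.40 mm/h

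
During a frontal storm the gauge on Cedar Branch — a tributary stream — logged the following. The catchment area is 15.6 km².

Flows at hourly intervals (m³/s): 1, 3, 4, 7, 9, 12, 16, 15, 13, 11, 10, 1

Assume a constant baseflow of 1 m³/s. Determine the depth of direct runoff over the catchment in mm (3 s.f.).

d ≈ 20.8 mm

Direct runoff: 0.0, 2.0, 3.0, 6.0, 8.0, 11.0, 15.0, 14.0, 12.0, 10.0, 9.0, 0.0 m³/s; ΣQ_DR = 90.00 m³/s.
V = ΣQ_DR · Δt = 90.00 × 3600 s = 3.240 × 10^5 m³.
Over A = 15.6 km², depth = V / A = 20.8 mm.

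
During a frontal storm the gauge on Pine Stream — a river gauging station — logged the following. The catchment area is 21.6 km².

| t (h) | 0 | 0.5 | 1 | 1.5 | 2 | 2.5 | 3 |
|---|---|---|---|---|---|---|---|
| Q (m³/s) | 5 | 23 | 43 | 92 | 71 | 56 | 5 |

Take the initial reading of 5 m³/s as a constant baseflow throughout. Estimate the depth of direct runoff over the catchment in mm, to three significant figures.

Direct runoff: 0.0, 18.0, 38.0, 87.0, 66.0, 51.0, 0.0 m³/s; ΣQ_DR = 260.0 m³/s.
V = ΣQ_DR · Δt = 260.0 × 1800 s = 4.680 × 10^5 m³.
Over A = 21.6 km², depth = V / A = 21.7 mm.

d ≈ 21.7 mm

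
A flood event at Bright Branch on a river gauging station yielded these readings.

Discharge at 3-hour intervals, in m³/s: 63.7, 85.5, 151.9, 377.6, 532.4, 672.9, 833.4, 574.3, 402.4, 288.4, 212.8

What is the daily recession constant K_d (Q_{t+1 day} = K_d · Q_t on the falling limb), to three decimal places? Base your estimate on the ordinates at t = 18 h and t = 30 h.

K_d ≈ 0.065

Between t = 18 h and t = 30 h the flow falls from 833.4 to 212.8 m³/s over 4×3 h = 12 h.
Per-interval ratio K = (212.8/833.4)^(1/4) = 0.7109; K_d = K^(24/3) = 0.065.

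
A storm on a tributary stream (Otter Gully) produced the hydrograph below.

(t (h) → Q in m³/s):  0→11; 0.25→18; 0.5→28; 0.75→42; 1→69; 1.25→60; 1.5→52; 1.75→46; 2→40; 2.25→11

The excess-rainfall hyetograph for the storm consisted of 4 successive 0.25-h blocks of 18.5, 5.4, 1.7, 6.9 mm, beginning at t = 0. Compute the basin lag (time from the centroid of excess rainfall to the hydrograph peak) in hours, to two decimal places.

Centroid of excess rainfall: t_c = Σ P_i·t̄_i / ΣP_i = 0.3519 h (block centres at 0.125, 0.375, 0.625, 0.875 h).
Hydrograph peak occurs at t = 1 h, so basin lag t_L = 1 − 0.3519 = 0.65 h.

t_L ≈ 0.65 h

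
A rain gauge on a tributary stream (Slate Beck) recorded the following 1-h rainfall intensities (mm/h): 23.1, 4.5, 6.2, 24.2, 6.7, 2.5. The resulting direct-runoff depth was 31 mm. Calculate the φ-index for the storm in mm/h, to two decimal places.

φ ≈ 8.15 mm/h

Only the 2 blocks with intensity above φ contribute runoff: 23.1, 24.2 mm/h.
Σ(I−φ)·Δt = d  ⇒  (23.1+24.2 − 2φ)·1 = 31
φ = (47.30 − 31/1) / 2 = 8.15 mm/h.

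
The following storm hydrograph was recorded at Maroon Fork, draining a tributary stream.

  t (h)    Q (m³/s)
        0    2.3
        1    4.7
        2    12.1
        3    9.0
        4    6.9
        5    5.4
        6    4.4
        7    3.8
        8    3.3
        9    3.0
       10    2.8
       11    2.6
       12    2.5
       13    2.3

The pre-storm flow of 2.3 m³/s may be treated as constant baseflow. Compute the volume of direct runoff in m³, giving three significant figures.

Direct-runoff ordinates (Q − Q_b): 0.0, 2.4, 9.8, 6.7, 4.6, 3.1, 2.1, 1.5, 1.0, 0.7, 0.5, 0.3, 0.2, 0.0 m³/s.
ΣQ_DR = 32.90 m³/s.
With Δt = 1 h = 3600 s, V = ΣQ_DR · Δt = 32.90 × 3600 = 1.18 × 10^5 m³.

V ≈ 1.18 × 10^5 m³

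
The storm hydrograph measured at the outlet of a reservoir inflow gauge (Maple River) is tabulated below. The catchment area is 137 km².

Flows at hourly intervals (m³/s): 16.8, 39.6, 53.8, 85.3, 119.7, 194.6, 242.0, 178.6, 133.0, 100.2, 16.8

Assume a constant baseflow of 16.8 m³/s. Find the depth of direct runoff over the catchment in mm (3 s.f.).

d ≈ 26.2 mm

Direct runoff: 0.0, 22.8, 37.0, 68.5, 102.9, 177.8, 225.2, 161.8, 116.2, 83.4, 0.0 m³/s; ΣQ_DR = 995.6 m³/s.
V = ΣQ_DR · Δt = 995.6 × 3600 s = 3.584 × 10^6 m³.
Over A = 137 km², depth = V / A = 26.2 mm.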